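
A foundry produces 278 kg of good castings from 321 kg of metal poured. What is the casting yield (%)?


Formula: Casting Yield = (W_good / W_total) * 100
Yield = (278 kg / 321 kg) * 100 = 86.6044%

Final answer: 86.6044%


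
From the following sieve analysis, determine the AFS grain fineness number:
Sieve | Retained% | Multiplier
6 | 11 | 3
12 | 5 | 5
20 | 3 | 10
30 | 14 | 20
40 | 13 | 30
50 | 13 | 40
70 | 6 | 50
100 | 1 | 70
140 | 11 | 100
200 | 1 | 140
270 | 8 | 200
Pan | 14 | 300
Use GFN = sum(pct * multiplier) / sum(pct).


Formula: GFN = sum(pct * multiplier) / sum(pct)
sum(pct * multiplier) = 8688
sum(pct) = 100
GFN = 8688 / 100 = 86.88

Answer: 86.88


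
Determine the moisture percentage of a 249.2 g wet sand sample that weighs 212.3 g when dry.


Formula: MC = (W_wet - W_dry) / W_wet * 100
Water mass = 249.2 - 212.3 = 36.9 g
MC = 36.9 / 249.2 * 100 = 14.8074%

Answer: 14.8074%


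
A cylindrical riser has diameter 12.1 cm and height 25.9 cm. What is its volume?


Formula: V = pi * (D/2)^2 * H  (cylinder volume)
Radius = D/2 = 12.1/2 = 6.05 cm
V = pi * 6.05^2 * 25.9 = 2978.2448 cm^3

Final answer: 2978.2448 cm^3


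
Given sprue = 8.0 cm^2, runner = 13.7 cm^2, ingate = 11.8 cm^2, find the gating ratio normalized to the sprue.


Sprue:Runner:Ingate = 1 : 13.7/8.0 : 11.8/8.0 = 1:1.71:1.48


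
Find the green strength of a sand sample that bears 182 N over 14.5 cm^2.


Formula: Compressive Strength = Force / Area
Strength = 182 N / 14.5 cm^2 = 12.5517 N/cm^2

Final answer: 12.5517 N/cm^2


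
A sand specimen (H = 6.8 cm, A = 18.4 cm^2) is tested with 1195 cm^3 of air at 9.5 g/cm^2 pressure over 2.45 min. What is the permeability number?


Formula: Permeability Number P = (V * H) / (p * A * t)
Numerator: V * H = 1195 * 6.8 = 8126.0
Denominator: p * A * t = 9.5 * 18.4 * 2.45 = 428.26
P = 8126.0 / 428.26 = 18.9745


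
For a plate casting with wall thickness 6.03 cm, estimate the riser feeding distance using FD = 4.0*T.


Formula: FD = 4.0 * T  (riser feeding-distance rule)
FD = 4.0 * 6.03 cm = 24.1200 cm

Answer: 24.1200 cm


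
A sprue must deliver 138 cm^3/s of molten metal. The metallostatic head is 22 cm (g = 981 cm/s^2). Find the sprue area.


Formula: v = sqrt(2*g*h), A = Q/v
Velocity: v = sqrt(2 * 981 * 22) = sqrt(43164) = 207.7595 cm/s
Sprue area: A = Q / v = 138 / 207.7595 = 0.6642 cm^2


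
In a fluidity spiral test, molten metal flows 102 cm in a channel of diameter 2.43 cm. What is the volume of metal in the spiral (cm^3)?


Formula: V = pi * (d/2)^2 * L  (cylinder volume)
Radius = 2.43/2 = 1.215 cm
V = pi * 1.215^2 * 102 = 473.0452 cm^3

Final answer: 473.0452 cm^3


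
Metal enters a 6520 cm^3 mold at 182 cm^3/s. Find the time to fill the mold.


Formula: t_fill = V_mold / Q_flow
t = 6520 cm^3 / 182 cm^3/s = 35.8242 s

35.8242 s


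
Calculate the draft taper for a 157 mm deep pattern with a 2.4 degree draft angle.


Formula: taper = depth * tan(draft_angle)
tan(2.4 deg) = 0.0419124
taper = 157 mm * 0.0419124 = 6.5802 mm


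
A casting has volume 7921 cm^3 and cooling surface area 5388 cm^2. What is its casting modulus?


Formula: Casting Modulus M = V / A
M = 7921 cm^3 / 5388 cm^2 = 1.4701 cm

Final answer: 1.4701 cm


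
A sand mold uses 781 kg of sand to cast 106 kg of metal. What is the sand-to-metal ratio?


Formula: Sand-to-Metal Ratio = W_sand / W_metal
Ratio = 781 kg / 106 kg = 7.3679

Answer: 7.3679


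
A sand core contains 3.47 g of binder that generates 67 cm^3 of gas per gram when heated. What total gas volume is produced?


Formula: V_gas = W_binder * gas_evolution_rate
V = 3.47 g * 67 cm^3/g = 232.4900 cm^3

Answer: 232.4900 cm^3


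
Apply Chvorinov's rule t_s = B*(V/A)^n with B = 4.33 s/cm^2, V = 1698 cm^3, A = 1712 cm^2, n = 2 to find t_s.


Formula: t_s = B * (V/A)^n  (Chvorinov's rule, n=2)
Modulus M = V/A = 1698/1712 = 0.991822 cm
M^2 = 0.991822^2 = 0.983711 cm^2
t_s = 4.33 * 0.983711 = 4.2595 s

Final answer: 4.2595 s


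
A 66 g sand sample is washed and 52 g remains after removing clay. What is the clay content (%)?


Formula: Clay% = (W_total - W_washed) / W_total * 100
Clay mass = 66 - 52 = 14 g
Clay% = 14 / 66 * 100 = 21.2121%

21.2121%


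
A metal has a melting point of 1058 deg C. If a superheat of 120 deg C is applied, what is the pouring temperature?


Formula: T_pour = T_melt + Superheat
T_pour = 1058 + 120 = 1178 deg C

Answer: 1178 deg C


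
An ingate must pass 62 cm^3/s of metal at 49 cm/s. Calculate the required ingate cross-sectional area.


Formula: A_ingate = Q / v  (continuity equation)
A = 62 cm^3/s / 49 cm/s = 1.2653 cm^2

Final answer: 1.2653 cm^2


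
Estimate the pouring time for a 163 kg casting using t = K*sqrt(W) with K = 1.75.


Formula: t = K * sqrt(W)
sqrt(W) = sqrt(163) = 12.76715
t = 1.75 * 12.76715 = 22.3425 s

22.3425 s


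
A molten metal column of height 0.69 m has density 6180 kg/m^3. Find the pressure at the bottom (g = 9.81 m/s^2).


Formula: P = rho * g * h
rho * g = 6180 * 9.81 = 60625.8 N/m^3
P = 60625.8 * 0.69 = 41831.8020 Pa

41831.8020 Pa


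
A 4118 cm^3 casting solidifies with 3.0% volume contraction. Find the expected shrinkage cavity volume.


Formula: V_shrink = V_casting * shrinkage_pct / 100
V_shrink = 4118 cm^3 * 3.0 / 100 = 123.5400 cm^3


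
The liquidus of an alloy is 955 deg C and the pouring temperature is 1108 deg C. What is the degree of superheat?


Formula: Superheat = T_pour - T_melt
Superheat = 1108 - 955 = 153 deg C

Final answer: 153 deg C


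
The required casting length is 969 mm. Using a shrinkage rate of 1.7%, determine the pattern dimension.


Formula: L_pattern = L_casting * (1 + shrinkage_rate/100)
Shrinkage factor = 1 + 1.7/100 = 1.017
L_pattern = 969 mm * 1.017 = 985.4730 mm

Answer: 985.4730 mm


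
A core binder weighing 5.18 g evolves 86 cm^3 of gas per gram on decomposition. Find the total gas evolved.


Formula: V_gas = W_binder * gas_evolution_rate
V = 5.18 g * 86 cm^3/g = 445.4800 cm^3

445.4800 cm^3


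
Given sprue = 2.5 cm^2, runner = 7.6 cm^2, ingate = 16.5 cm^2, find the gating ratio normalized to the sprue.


Sprue:Runner:Ingate = 1 : 7.6/2.5 : 16.5/2.5 = 1:3.04:6.60

1:3.04:6.60


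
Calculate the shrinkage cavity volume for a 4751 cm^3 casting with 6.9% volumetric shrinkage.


Formula: V_shrink = V_casting * shrinkage_pct / 100
V_shrink = 4751 cm^3 * 6.9 / 100 = 327.8190 cm^3

327.8190 cm^3


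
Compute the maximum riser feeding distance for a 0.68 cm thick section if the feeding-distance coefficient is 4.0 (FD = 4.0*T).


Formula: FD = 4.0 * T  (riser feeding-distance rule)
FD = 4.0 * 0.68 cm = 2.7200 cm

Final answer: 2.7200 cm


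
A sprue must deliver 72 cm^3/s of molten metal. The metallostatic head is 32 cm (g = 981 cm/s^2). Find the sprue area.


Formula: v = sqrt(2*g*h), A = Q/v
Velocity: v = sqrt(2 * 981 * 32) = sqrt(62784) = 250.5674 cm/s
Sprue area: A = Q / v = 72 / 250.5674 = 0.2873 cm^2

Final answer: 0.2873 cm^2


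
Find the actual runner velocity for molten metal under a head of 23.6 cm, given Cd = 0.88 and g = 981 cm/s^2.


Formula: v = Cd * sqrt(2 * g * h)  (Torricelli with discharge coefficient)
2*g*h = 2 * 981 * 23.6 = 46303.2 cm^2/s^2
sqrt(46303.2) = 215.18178 cm/s
v = 0.88 * 215.18178 = 189.3600 cm/s

Answer: 189.3600 cm/s


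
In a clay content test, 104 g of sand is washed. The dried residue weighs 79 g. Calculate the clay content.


Formula: Clay% = (W_total - W_washed) / W_total * 100
Clay mass = 104 - 79 = 25 g
Clay% = 25 / 104 * 100 = 24.0385%


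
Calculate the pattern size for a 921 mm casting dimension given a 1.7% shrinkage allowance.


Formula: L_pattern = L_casting * (1 + shrinkage_rate/100)
Shrinkage factor = 1 + 1.7/100 = 1.017
L_pattern = 921 mm * 1.017 = 936.6570 mm

Answer: 936.6570 mm


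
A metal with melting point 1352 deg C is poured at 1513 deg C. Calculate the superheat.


Formula: Superheat = T_pour - T_melt
Superheat = 1513 - 1352 = 161 deg C

Final answer: 161 deg C


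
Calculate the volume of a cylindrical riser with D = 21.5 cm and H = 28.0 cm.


Formula: V = pi * (D/2)^2 * H  (cylinder volume)
Radius = D/2 = 21.5/2 = 10.75 cm
V = pi * 10.75^2 * 28.0 = 10165.4084 cm^3

10165.4084 cm^3


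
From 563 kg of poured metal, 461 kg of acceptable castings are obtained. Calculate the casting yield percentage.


Formula: Casting Yield = (W_good / W_total) * 100
Yield = (461 kg / 563 kg) * 100 = 81.8828%

Final answer: 81.8828%


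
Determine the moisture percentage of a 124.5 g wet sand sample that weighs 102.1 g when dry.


Formula: MC = (W_wet - W_dry) / W_wet * 100
Water mass = 124.5 - 102.1 = 22.4 g
MC = 22.4 / 124.5 * 100 = 17.9920%


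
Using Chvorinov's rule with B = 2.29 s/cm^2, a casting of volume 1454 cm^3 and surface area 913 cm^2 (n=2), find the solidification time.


Formula: t_s = B * (V/A)^n  (Chvorinov's rule, n=2)
Modulus M = V/A = 1454/913 = 1.592552 cm
M^2 = 1.592552^2 = 2.536222 cm^2
t_s = 2.29 * 2.536222 = 5.8079 s

Answer: 5.8079 s


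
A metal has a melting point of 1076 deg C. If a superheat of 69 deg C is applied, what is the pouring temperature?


Formula: T_pour = T_melt + Superheat
T_pour = 1076 + 69 = 1145 deg C

Answer: 1145 deg C


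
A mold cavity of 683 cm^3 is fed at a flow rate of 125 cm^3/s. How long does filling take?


Formula: t_fill = V_mold / Q_flow
t = 683 cm^3 / 125 cm^3/s = 5.4640 s

Final answer: 5.4640 s


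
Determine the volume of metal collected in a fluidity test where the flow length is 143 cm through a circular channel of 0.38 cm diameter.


Formula: V = pi * (d/2)^2 * L  (cylinder volume)
Radius = 0.38/2 = 0.19 cm
V = pi * 0.19^2 * 143 = 16.2178 cm^3


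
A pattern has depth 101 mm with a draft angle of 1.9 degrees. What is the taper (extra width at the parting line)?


Formula: taper = depth * tan(draft_angle)
tan(1.9 deg) = 0.0331734
taper = 101 mm * 0.0331734 = 3.3505 mm

Answer: 3.3505 mm


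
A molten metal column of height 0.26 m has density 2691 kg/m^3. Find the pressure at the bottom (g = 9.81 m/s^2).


Formula: P = rho * g * h
rho * g = 2691 * 9.81 = 26398.71 N/m^3
P = 26398.71 * 0.26 = 6863.6646 Pa

6863.6646 Pa


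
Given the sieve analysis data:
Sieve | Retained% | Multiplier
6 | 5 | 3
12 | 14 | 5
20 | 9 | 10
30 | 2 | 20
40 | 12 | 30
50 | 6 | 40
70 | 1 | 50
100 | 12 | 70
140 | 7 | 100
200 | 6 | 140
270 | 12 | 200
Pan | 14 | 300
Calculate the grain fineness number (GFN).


Formula: GFN = sum(pct * multiplier) / sum(pct)
sum(pct * multiplier) = 9845
sum(pct) = 100
GFN = 9845 / 100 = 98.45


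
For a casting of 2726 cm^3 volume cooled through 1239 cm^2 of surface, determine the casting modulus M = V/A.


Formula: Casting Modulus M = V / A
M = 2726 cm^3 / 1239 cm^2 = 2.2002 cm

Final answer: 2.2002 cm


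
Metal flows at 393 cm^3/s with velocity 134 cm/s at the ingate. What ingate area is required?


Formula: A_ingate = Q / v  (continuity equation)
A = 393 cm^3/s / 134 cm/s = 2.9328 cm^2

Answer: 2.9328 cm^2


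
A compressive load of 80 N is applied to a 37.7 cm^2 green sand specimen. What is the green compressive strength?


Formula: Compressive Strength = Force / Area
Strength = 80 N / 37.7 cm^2 = 2.1220 N/cm^2


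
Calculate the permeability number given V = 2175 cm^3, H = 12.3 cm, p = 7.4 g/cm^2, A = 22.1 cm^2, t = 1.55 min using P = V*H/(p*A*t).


Formula: Permeability Number P = (V * H) / (p * A * t)
Numerator: V * H = 2175 * 12.3 = 26752.5
Denominator: p * A * t = 7.4 * 22.1 * 1.55 = 253.487
P = 26752.5 / 253.487 = 105.5380

Final answer: 105.5380


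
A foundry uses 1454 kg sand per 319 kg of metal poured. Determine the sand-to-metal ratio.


Formula: Sand-to-Metal Ratio = W_sand / W_metal
Ratio = 1454 kg / 319 kg = 4.5580

4.5580


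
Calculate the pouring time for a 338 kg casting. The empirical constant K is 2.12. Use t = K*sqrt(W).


Formula: t = K * sqrt(W)
sqrt(W) = sqrt(338) = 18.38478
t = 2.12 * 18.38478 = 38.9757 s

Answer: 38.9757 s


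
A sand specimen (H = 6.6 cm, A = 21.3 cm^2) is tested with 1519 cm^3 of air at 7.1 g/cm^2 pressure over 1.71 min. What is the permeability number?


Formula: Permeability Number P = (V * H) / (p * A * t)
Numerator: V * H = 1519 * 6.6 = 10025.4
Denominator: p * A * t = 7.1 * 21.3 * 1.71 = 258.6033
P = 10025.4 / 258.6033 = 38.7675

38.7675


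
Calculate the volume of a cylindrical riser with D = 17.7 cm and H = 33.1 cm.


Formula: V = pi * (D/2)^2 * H  (cylinder volume)
Radius = D/2 = 17.7/2 = 8.85 cm
V = pi * 8.85^2 * 33.1 = 8144.4996 cm^3

8144.4996 cm^3


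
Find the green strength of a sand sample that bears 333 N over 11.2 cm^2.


Formula: Compressive Strength = Force / Area
Strength = 333 N / 11.2 cm^2 = 29.7321 N/cm^2

Final answer: 29.7321 N/cm^2


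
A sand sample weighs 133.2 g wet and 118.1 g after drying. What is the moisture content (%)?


Formula: MC = (W_wet - W_dry) / W_wet * 100
Water mass = 133.2 - 118.1 = 15.1 g
MC = 15.1 / 133.2 * 100 = 11.3363%

11.3363%


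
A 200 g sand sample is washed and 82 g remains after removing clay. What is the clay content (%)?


Formula: Clay% = (W_total - W_washed) / W_total * 100
Clay mass = 200 - 82 = 118 g
Clay% = 118 / 200 * 100 = 59.0000%

Final answer: 59.0000%


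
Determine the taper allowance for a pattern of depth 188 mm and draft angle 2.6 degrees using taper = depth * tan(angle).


Formula: taper = depth * tan(draft_angle)
tan(2.6 deg) = 0.0454097
taper = 188 mm * 0.0454097 = 8.5370 mm

8.5370 mm


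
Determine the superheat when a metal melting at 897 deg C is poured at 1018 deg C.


Formula: Superheat = T_pour - T_melt
Superheat = 1018 - 897 = 121 deg C

Final answer: 121 deg C


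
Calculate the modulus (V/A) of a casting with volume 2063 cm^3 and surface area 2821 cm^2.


Formula: Casting Modulus M = V / A
M = 2063 cm^3 / 2821 cm^2 = 0.7313 cm

Final answer: 0.7313 cm


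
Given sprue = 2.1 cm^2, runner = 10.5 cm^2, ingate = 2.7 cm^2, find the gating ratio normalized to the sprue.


Sprue:Runner:Ingate = 1 : 10.5/2.1 : 2.7/2.1 = 1:5.00:1.29

Answer: 1:5.00:1.29


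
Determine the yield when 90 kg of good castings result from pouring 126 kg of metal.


Formula: Casting Yield = (W_good / W_total) * 100
Yield = (90 kg / 126 kg) * 100 = 71.4286%


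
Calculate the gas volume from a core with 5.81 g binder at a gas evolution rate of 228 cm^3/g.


Formula: V_gas = W_binder * gas_evolution_rate
V = 5.81 g * 228 cm^3/g = 1324.6800 cm^3


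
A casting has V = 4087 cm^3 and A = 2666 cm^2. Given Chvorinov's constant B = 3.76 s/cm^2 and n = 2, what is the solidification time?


Formula: t_s = B * (V/A)^n  (Chvorinov's rule, n=2)
Modulus M = V/A = 4087/2666 = 1.533008 cm
M^2 = 1.533008^2 = 2.350114 cm^2
t_s = 3.76 * 2.350114 = 8.8364 s

Answer: 8.8364 s


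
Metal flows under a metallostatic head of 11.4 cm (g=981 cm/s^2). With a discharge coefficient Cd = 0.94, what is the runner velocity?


Formula: v = Cd * sqrt(2 * g * h)  (Torricelli with discharge coefficient)
2*g*h = 2 * 981 * 11.4 = 22366.8 cm^2/s^2
sqrt(22366.8) = 149.55534 cm/s
v = 0.94 * 149.55534 = 140.5820 cm/s


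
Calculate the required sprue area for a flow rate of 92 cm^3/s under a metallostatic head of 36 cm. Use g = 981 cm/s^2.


Formula: v = sqrt(2*g*h), A = Q/v
Velocity: v = sqrt(2 * 981 * 36) = sqrt(70632) = 265.7668 cm/s
Sprue area: A = Q / v = 92 / 265.7668 = 0.3462 cm^2

Final answer: 0.3462 cm^2


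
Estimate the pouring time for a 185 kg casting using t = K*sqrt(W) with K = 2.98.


Formula: t = K * sqrt(W)
sqrt(W) = sqrt(185) = 13.60147
t = 2.98 * 13.60147 = 40.5324 s

40.5324 s


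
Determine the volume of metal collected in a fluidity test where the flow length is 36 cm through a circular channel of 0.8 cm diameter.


Formula: V = pi * (d/2)^2 * L  (cylinder volume)
Radius = 0.8/2 = 0.4 cm
V = pi * 0.4^2 * 36 = 18.0956 cm^3

Answer: 18.0956 cm^3


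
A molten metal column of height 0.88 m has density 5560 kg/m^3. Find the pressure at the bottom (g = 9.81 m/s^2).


Formula: P = rho * g * h
rho * g = 5560 * 9.81 = 54543.6 N/m^3
P = 54543.6 * 0.88 = 47998.3680 Pa

Answer: 47998.3680 Pa


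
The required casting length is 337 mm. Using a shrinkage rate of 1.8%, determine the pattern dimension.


Formula: L_pattern = L_casting * (1 + shrinkage_rate/100)
Shrinkage factor = 1 + 1.8/100 = 1.018
L_pattern = 337 mm * 1.018 = 343.0660 mm

Final answer: 343.0660 mm


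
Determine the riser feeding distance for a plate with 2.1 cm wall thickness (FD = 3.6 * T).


Formula: FD = 3.6 * T  (riser feeding-distance rule)
FD = 3.6 * 2.1 cm = 7.5600 cm

7.5600 cm


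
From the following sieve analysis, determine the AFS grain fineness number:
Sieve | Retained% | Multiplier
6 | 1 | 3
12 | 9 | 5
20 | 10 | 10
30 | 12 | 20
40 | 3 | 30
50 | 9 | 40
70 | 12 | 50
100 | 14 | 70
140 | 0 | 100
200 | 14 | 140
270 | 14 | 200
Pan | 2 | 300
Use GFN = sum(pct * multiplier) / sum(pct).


Formula: GFN = sum(pct * multiplier) / sum(pct)
sum(pct * multiplier) = 7778
sum(pct) = 100
GFN = 7778 / 100 = 77.78

Answer: 77.78


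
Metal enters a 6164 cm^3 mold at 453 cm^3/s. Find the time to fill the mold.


Formula: t_fill = V_mold / Q_flow
t = 6164 cm^3 / 453 cm^3/s = 13.6071 s

Answer: 13.6071 s


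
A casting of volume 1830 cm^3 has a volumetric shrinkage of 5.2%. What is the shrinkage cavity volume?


Formula: V_shrink = V_casting * shrinkage_pct / 100
V_shrink = 1830 cm^3 * 5.2 / 100 = 95.1600 cm^3

95.1600 cm^3


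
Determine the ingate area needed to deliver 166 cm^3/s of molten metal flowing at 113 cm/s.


Formula: A_ingate = Q / v  (continuity equation)
A = 166 cm^3/s / 113 cm/s = 1.4690 cm^2


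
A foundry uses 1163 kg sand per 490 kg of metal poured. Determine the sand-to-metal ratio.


Formula: Sand-to-Metal Ratio = W_sand / W_metal
Ratio = 1163 kg / 490 kg = 2.3735

Final answer: 2.3735


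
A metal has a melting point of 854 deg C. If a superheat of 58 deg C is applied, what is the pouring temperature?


Formula: T_pour = T_melt + Superheat
T_pour = 854 + 58 = 912 deg C

Final answer: 912 deg C


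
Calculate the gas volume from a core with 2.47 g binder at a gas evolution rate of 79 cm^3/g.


Formula: V_gas = W_binder * gas_evolution_rate
V = 2.47 g * 79 cm^3/g = 195.1300 cm^3


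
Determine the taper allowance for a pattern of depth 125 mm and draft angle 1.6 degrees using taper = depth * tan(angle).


Formula: taper = depth * tan(draft_angle)
tan(1.6 deg) = 0.0279325
taper = 125 mm * 0.0279325 = 3.4916 mm

3.4916 mm


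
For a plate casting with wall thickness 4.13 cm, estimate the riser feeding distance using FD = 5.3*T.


Formula: FD = 5.3 * T  (riser feeding-distance rule)
FD = 5.3 * 4.13 cm = 21.8890 cm

Answer: 21.8890 cm


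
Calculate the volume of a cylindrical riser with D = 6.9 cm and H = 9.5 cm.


Formula: V = pi * (D/2)^2 * H  (cylinder volume)
Radius = D/2 = 6.9/2 = 3.45 cm
V = pi * 3.45^2 * 9.5 = 355.2317 cm^3


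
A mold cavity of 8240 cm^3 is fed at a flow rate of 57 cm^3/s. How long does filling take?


Formula: t_fill = V_mold / Q_flow
t = 8240 cm^3 / 57 cm^3/s = 144.5614 s

Final answer: 144.5614 s


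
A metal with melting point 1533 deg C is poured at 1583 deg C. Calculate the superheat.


Formula: Superheat = T_pour - T_melt
Superheat = 1583 - 1533 = 50 deg C


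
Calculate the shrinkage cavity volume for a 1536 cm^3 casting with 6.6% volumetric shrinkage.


Formula: V_shrink = V_casting * shrinkage_pct / 100
V_shrink = 1536 cm^3 * 6.6 / 100 = 101.3760 cm^3

Final answer: 101.3760 cm^3


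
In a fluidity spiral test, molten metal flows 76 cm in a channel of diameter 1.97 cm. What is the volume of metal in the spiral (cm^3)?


Formula: V = pi * (d/2)^2 * L  (cylinder volume)
Radius = 1.97/2 = 0.985 cm
V = pi * 0.985^2 * 76 = 231.6519 cm^3

Final answer: 231.6519 cm^3


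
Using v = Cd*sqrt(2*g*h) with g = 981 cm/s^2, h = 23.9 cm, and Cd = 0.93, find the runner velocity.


Formula: v = Cd * sqrt(2 * g * h)  (Torricelli with discharge coefficient)
2*g*h = 2 * 981 * 23.9 = 46891.8 cm^2/s^2
sqrt(46891.8) = 216.54515 cm/s
v = 0.93 * 216.54515 = 201.3870 cm/s

Final answer: 201.3870 cm/s


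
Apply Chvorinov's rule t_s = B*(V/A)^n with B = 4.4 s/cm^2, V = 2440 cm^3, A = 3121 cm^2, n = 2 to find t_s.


Formula: t_s = B * (V/A)^n  (Chvorinov's rule, n=2)
Modulus M = V/A = 2440/3121 = 0.781801 cm
M^2 = 0.781801^2 = 0.611213 cm^2
t_s = 4.4 * 0.611213 = 2.6893 s


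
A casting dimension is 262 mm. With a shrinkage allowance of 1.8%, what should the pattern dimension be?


Formula: L_pattern = L_casting * (1 + shrinkage_rate/100)
Shrinkage factor = 1 + 1.8/100 = 1.018
L_pattern = 262 mm * 1.018 = 266.7160 mm

Final answer: 266.7160 mm


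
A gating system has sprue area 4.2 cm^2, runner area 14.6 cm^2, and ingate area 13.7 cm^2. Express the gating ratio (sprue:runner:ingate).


Sprue:Runner:Ingate = 1 : 14.6/4.2 : 13.7/4.2 = 1:3.48:3.26

Answer: 1:3.48:3.26


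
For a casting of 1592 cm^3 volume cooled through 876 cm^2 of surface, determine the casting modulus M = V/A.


Formula: Casting Modulus M = V / A
M = 1592 cm^3 / 876 cm^2 = 1.8174 cm

1.8174 cm


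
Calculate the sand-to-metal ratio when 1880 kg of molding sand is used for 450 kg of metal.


Formula: Sand-to-Metal Ratio = W_sand / W_metal
Ratio = 1880 kg / 450 kg = 4.1778

4.1778


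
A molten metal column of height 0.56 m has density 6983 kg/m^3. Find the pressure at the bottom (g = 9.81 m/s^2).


Formula: P = rho * g * h
rho * g = 6983 * 9.81 = 68503.23 N/m^3
P = 68503.23 * 0.56 = 38361.8088 Pa


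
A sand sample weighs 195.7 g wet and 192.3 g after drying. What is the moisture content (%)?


Formula: MC = (W_wet - W_dry) / W_wet * 100
Water mass = 195.7 - 192.3 = 3.4 g
MC = 3.4 / 195.7 * 100 = 1.7374%

1.7374%


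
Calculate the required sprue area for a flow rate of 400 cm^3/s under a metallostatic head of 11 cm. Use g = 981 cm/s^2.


Formula: v = sqrt(2*g*h), A = Q/v
Velocity: v = sqrt(2 * 981 * 11) = sqrt(21582) = 146.9081 cm/s
Sprue area: A = Q / v = 400 / 146.9081 = 2.7228 cm^2

Answer: 2.7228 cm^2


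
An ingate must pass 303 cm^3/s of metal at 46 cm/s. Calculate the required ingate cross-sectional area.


Formula: A_ingate = Q / v  (continuity equation)
A = 303 cm^3/s / 46 cm/s = 6.5870 cm^2

Final answer: 6.5870 cm^2


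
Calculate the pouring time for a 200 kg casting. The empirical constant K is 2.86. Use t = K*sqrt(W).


Formula: t = K * sqrt(W)
sqrt(W) = sqrt(200) = 14.14214
t = 2.86 * 14.14214 = 40.4465 s

40.4465 s


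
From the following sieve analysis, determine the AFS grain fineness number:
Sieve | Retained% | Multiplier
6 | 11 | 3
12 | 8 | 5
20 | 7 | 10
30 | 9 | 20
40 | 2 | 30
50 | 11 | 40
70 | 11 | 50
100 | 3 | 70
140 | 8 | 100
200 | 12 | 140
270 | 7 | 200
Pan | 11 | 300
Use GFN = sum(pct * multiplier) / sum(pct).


Formula: GFN = sum(pct * multiplier) / sum(pct)
sum(pct * multiplier) = 8763
sum(pct) = 100
GFN = 8763 / 100 = 87.63


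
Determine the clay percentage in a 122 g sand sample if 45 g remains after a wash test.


Formula: Clay% = (W_total - W_washed) / W_total * 100
Clay mass = 122 - 45 = 77 g
Clay% = 77 / 122 * 100 = 63.1148%

63.1148%


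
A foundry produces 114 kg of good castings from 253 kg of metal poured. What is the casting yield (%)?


Formula: Casting Yield = (W_good / W_total) * 100
Yield = (114 kg / 253 kg) * 100 = 45.0593%


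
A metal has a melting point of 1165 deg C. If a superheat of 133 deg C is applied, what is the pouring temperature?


Formula: T_pour = T_melt + Superheat
T_pour = 1165 + 133 = 1298 deg C

1298 deg C


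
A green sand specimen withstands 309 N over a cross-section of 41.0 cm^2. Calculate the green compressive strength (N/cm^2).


Formula: Compressive Strength = Force / Area
Strength = 309 N / 41.0 cm^2 = 7.5366 N/cm^2


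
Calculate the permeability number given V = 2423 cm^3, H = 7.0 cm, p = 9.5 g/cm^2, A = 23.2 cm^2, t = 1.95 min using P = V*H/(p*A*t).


Formula: Permeability Number P = (V * H) / (p * A * t)
Numerator: V * H = 2423 * 7.0 = 16961.0
Denominator: p * A * t = 9.5 * 23.2 * 1.95 = 429.78
P = 16961.0 / 429.78 = 39.4644

39.4644


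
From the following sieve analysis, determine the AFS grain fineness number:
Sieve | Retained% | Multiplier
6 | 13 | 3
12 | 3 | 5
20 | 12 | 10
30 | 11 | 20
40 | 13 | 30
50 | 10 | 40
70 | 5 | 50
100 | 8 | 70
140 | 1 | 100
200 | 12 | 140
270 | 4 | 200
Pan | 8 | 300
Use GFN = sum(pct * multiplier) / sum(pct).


Formula: GFN = sum(pct * multiplier) / sum(pct)
sum(pct * multiplier) = 6974
sum(pct) = 100
GFN = 6974 / 100 = 69.74

69.74


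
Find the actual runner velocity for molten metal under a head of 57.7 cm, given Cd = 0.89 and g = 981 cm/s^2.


Formula: v = Cd * sqrt(2 * g * h)  (Torricelli with discharge coefficient)
2*g*h = 2 * 981 * 57.7 = 113207.4 cm^2/s^2
sqrt(113207.4) = 336.46307 cm/s
v = 0.89 * 336.46307 = 299.4521 cm/s

Answer: 299.4521 cm/s


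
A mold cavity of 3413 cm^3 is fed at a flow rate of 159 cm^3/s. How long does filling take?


Formula: t_fill = V_mold / Q_flow
t = 3413 cm^3 / 159 cm^3/s = 21.4654 s

21.4654 s


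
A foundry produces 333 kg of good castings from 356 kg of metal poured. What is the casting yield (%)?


Formula: Casting Yield = (W_good / W_total) * 100
Yield = (333 kg / 356 kg) * 100 = 93.5393%

93.5393%


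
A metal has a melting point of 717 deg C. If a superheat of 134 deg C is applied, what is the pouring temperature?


Formula: T_pour = T_melt + Superheat
T_pour = 717 + 134 = 851 deg C

Final answer: 851 deg C


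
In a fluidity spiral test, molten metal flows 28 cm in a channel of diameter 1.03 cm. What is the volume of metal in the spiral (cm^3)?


Formula: V = pi * (d/2)^2 * L  (cylinder volume)
Radius = 1.03/2 = 0.515 cm
V = pi * 0.515^2 * 28 = 23.3304 cm^3


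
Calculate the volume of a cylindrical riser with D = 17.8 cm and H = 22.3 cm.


Formula: V = pi * (D/2)^2 * H  (cylinder volume)
Radius = D/2 = 17.8/2 = 8.9 cm
V = pi * 8.9^2 * 22.3 = 5549.2559 cm^3

Answer: 5549.2559 cm^3


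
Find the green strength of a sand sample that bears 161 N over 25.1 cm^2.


Formula: Compressive Strength = Force / Area
Strength = 161 N / 25.1 cm^2 = 6.4143 N/cm^2


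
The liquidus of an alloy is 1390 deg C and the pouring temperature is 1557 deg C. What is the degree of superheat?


Formula: Superheat = T_pour - T_melt
Superheat = 1557 - 1390 = 167 deg C

Answer: 167 deg C


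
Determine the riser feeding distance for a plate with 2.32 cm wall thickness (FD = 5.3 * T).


Formula: FD = 5.3 * T  (riser feeding-distance rule)
FD = 5.3 * 2.32 cm = 12.2960 cm

Final answer: 12.2960 cm


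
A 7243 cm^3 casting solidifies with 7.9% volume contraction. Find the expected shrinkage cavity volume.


Formula: V_shrink = V_casting * shrinkage_pct / 100
V_shrink = 7243 cm^3 * 7.9 / 100 = 572.1970 cm^3

Answer: 572.1970 cm^3


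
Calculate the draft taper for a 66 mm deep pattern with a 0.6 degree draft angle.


Formula: taper = depth * tan(draft_angle)
tan(0.6 deg) = 0.0104724
taper = 66 mm * 0.0104724 = 0.6912 mm

0.6912 mm


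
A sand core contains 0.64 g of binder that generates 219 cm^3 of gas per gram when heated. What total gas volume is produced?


Formula: V_gas = W_binder * gas_evolution_rate
V = 0.64 g * 219 cm^3/g = 140.1600 cm^3

Answer: 140.1600 cm^3


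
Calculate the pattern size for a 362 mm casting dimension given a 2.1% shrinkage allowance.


Formula: L_pattern = L_casting * (1 + shrinkage_rate/100)
Shrinkage factor = 1 + 2.1/100 = 1.021
L_pattern = 362 mm * 1.021 = 369.6020 mm

369.6020 mm


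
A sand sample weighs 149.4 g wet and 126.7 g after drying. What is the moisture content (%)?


Formula: MC = (W_wet - W_dry) / W_wet * 100
Water mass = 149.4 - 126.7 = 22.7 g
MC = 22.7 / 149.4 * 100 = 15.1941%

15.1941%


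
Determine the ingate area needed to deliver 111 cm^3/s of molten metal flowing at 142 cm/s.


Formula: A_ingate = Q / v  (continuity equation)
A = 111 cm^3/s / 142 cm/s = 0.7817 cm^2

Final answer: 0.7817 cm^2


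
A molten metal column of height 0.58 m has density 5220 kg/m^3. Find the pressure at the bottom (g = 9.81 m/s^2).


Formula: P = rho * g * h
rho * g = 5220 * 9.81 = 51208.2 N/m^3
P = 51208.2 * 0.58 = 29700.7560 Pa


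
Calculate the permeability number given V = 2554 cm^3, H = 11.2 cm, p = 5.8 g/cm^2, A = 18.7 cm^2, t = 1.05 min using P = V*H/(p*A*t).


Formula: Permeability Number P = (V * H) / (p * A * t)
Numerator: V * H = 2554 * 11.2 = 28604.8
Denominator: p * A * t = 5.8 * 18.7 * 1.05 = 113.883
P = 28604.8 / 113.883 = 251.1771

Answer: 251.1771


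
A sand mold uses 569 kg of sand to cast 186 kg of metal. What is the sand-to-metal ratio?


Formula: Sand-to-Metal Ratio = W_sand / W_metal
Ratio = 569 kg / 186 kg = 3.0591


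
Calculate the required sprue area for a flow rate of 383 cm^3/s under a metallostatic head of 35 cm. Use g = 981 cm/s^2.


Formula: v = sqrt(2*g*h), A = Q/v
Velocity: v = sqrt(2 * 981 * 35) = sqrt(68670) = 262.0496 cm/s
Sprue area: A = Q / v = 383 / 262.0496 = 1.4616 cm^2

Final answer: 1.4616 cm^2


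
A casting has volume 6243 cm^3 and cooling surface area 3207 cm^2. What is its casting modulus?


Formula: Casting Modulus M = V / A
M = 6243 cm^3 / 3207 cm^2 = 1.9467 cm

Answer: 1.9467 cm


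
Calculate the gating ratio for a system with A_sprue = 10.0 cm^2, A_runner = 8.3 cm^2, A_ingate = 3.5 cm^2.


Sprue:Runner:Ingate = 1 : 8.3/10.0 : 3.5/10.0 = 1:0.83:0.35

Final answer: 1:0.83:0.35


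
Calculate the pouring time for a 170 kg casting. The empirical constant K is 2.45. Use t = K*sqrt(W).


Formula: t = K * sqrt(W)
sqrt(W) = sqrt(170) = 13.03840
t = 2.45 * 13.03840 = 31.9441 s

Answer: 31.9441 s


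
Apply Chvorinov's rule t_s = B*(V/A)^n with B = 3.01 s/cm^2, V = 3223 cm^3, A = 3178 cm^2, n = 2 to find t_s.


Formula: t_s = B * (V/A)^n  (Chvorinov's rule, n=2)
Modulus M = V/A = 3223/3178 = 1.014160 cm
M^2 = 1.014160^2 = 1.028521 cm^2
t_s = 3.01 * 1.028521 = 3.0958 s

3.0958 s


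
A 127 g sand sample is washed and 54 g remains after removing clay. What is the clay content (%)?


Formula: Clay% = (W_total - W_washed) / W_total * 100
Clay mass = 127 - 54 = 73 g
Clay% = 73 / 127 * 100 = 57.4803%

Answer: 57.4803%


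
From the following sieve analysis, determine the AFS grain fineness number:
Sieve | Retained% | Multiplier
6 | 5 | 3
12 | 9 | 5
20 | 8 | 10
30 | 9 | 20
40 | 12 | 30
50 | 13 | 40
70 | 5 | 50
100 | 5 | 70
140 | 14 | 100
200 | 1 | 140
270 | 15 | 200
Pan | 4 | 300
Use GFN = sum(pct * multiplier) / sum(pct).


Formula: GFN = sum(pct * multiplier) / sum(pct)
sum(pct * multiplier) = 7540
sum(pct) = 100
GFN = 7540 / 100 = 75.40

Answer: 75.40


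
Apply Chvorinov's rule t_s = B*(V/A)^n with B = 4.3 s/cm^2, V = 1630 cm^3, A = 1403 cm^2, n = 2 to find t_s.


Formula: t_s = B * (V/A)^n  (Chvorinov's rule, n=2)
Modulus M = V/A = 1630/1403 = 1.161796 cm
M^2 = 1.161796^2 = 1.349770 cm^2
t_s = 4.3 * 1.349770 = 5.8040 s


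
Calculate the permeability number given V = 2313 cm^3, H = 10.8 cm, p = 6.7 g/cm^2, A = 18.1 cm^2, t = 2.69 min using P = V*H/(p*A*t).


Formula: Permeability Number P = (V * H) / (p * A * t)
Numerator: V * H = 2313 * 10.8 = 24980.4
Denominator: p * A * t = 6.7 * 18.1 * 2.69 = 326.2163
P = 24980.4 / 326.2163 = 76.5762

Answer: 76.5762


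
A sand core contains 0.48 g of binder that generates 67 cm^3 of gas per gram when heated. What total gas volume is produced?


Formula: V_gas = W_binder * gas_evolution_rate
V = 0.48 g * 67 cm^3/g = 32.1600 cm^3

32.1600 cm^3


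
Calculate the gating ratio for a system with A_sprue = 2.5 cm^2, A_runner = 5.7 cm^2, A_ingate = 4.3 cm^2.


Sprue:Runner:Ingate = 1 : 5.7/2.5 : 4.3/2.5 = 1:2.28:1.72

1:2.28:1.72


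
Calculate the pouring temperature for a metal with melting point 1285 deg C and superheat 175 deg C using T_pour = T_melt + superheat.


Formula: T_pour = T_melt + Superheat
T_pour = 1285 + 175 = 1460 deg C

Final answer: 1460 deg C


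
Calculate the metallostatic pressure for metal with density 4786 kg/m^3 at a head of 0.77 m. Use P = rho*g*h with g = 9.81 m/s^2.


Formula: P = rho * g * h
rho * g = 4786 * 9.81 = 46950.66 N/m^3
P = 46950.66 * 0.77 = 36152.0082 Pa

Answer: 36152.0082 Pa


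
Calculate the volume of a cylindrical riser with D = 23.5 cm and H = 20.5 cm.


Formula: V = pi * (D/2)^2 * H  (cylinder volume)
Radius = D/2 = 23.5/2 = 11.75 cm
V = pi * 11.75^2 * 20.5 = 8891.5908 cm^3

Final answer: 8891.5908 cm^3


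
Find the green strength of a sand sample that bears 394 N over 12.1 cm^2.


Formula: Compressive Strength = Force / Area
Strength = 394 N / 12.1 cm^2 = 32.5620 N/cm^2

32.5620 N/cm^2


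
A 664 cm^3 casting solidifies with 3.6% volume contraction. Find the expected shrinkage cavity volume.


Formula: V_shrink = V_casting * shrinkage_pct / 100
V_shrink = 664 cm^3 * 3.6 / 100 = 23.9040 cm^3

Final answer: 23.9040 cm^3


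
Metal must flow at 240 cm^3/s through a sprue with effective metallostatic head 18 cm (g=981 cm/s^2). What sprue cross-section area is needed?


Formula: v = sqrt(2*g*h), A = Q/v
Velocity: v = sqrt(2 * 981 * 18) = sqrt(35316) = 187.9255 cm/s
Sprue area: A = Q / v = 240 / 187.9255 = 1.2771 cm^2

Final answer: 1.2771 cm^2


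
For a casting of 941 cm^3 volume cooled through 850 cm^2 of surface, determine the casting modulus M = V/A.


Formula: Casting Modulus M = V / A
M = 941 cm^3 / 850 cm^2 = 1.1071 cm

Final answer: 1.1071 cm


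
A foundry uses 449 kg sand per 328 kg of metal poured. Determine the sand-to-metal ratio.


Formula: Sand-to-Metal Ratio = W_sand / W_metal
Ratio = 449 kg / 328 kg = 1.3689

Final answer: 1.3689


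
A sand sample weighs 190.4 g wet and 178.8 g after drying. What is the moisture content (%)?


Formula: MC = (W_wet - W_dry) / W_wet * 100
Water mass = 190.4 - 178.8 = 11.6 g
MC = 11.6 / 190.4 * 100 = 6.0924%

Answer: 6.0924%


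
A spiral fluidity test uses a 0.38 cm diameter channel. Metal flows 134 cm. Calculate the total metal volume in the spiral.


Formula: V = pi * (d/2)^2 * L  (cylinder volume)
Radius = 0.38/2 = 0.19 cm
V = pi * 0.19^2 * 134 = 15.1971 cm^3

Answer: 15.1971 cm^3


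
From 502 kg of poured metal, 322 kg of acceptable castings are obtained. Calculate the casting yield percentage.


Formula: Casting Yield = (W_good / W_total) * 100
Yield = (322 kg / 502 kg) * 100 = 64.1434%

Answer: 64.1434%


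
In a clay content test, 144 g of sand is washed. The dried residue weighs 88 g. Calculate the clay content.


Formula: Clay% = (W_total - W_washed) / W_total * 100
Clay mass = 144 - 88 = 56 g
Clay% = 56 / 144 * 100 = 38.8889%


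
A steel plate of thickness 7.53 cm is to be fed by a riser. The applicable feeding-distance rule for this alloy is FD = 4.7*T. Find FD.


Formula: FD = 4.7 * T  (riser feeding-distance rule)
FD = 4.7 * 7.53 cm = 35.3910 cm


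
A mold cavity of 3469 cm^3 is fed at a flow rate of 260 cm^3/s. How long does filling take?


Formula: t_fill = V_mold / Q_flow
t = 3469 cm^3 / 260 cm^3/s = 13.3423 s


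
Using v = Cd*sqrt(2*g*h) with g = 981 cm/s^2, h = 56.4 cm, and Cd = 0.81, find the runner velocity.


Formula: v = Cd * sqrt(2 * g * h)  (Torricelli with discharge coefficient)
2*g*h = 2 * 981 * 56.4 = 110656.8 cm^2/s^2
sqrt(110656.8) = 332.65117 cm/s
v = 0.81 * 332.65117 = 269.4474 cm/s


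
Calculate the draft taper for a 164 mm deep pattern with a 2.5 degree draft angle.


Formula: taper = depth * tan(draft_angle)
tan(2.5 deg) = 0.0436609
taper = 164 mm * 0.0436609 = 7.1604 mm


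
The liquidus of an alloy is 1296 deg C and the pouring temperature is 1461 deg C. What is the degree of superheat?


Formula: Superheat = T_pour - T_melt
Superheat = 1461 - 1296 = 165 deg C

Answer: 165 deg C


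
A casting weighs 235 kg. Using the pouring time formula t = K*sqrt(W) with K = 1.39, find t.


Formula: t = K * sqrt(W)
sqrt(W) = sqrt(235) = 15.32971
t = 1.39 * 15.32971 = 21.3083 s

Final answer: 21.3083 s


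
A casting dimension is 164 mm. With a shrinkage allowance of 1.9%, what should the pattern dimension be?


Formula: L_pattern = L_casting * (1 + shrinkage_rate/100)
Shrinkage factor = 1 + 1.9/100 = 1.019
L_pattern = 164 mm * 1.019 = 167.1160 mm

Final answer: 167.1160 mm


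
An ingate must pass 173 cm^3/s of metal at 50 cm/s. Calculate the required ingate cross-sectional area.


Formula: A_ingate = Q / v  (continuity equation)
A = 173 cm^3/s / 50 cm/s = 3.4600 cm^2

Answer: 3.4600 cm^2


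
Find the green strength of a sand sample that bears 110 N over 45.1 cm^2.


Formula: Compressive Strength = Force / Area
Strength = 110 N / 45.1 cm^2 = 2.4390 N/cm^2

Final answer: 2.4390 N/cm^2


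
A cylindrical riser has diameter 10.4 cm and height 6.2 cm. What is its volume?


Formula: V = pi * (D/2)^2 * H  (cylinder volume)
Radius = D/2 = 10.4/2 = 5.2 cm
V = pi * 5.2^2 * 6.2 = 526.6817 cm^3

Final answer: 526.6817 cm^3


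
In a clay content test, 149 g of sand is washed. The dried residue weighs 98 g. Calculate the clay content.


Formula: Clay% = (W_total - W_washed) / W_total * 100
Clay mass = 149 - 98 = 51 g
Clay% = 51 / 149 * 100 = 34.2282%

Final answer: 34.2282%


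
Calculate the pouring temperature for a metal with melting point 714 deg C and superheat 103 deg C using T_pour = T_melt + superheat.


Formula: T_pour = T_melt + Superheat
T_pour = 714 + 103 = 817 deg C


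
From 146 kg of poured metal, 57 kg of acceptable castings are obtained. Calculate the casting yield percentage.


Formula: Casting Yield = (W_good / W_total) * 100
Yield = (57 kg / 146 kg) * 100 = 39.0411%

Final answer: 39.0411%


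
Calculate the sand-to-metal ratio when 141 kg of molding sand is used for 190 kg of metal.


Formula: Sand-to-Metal Ratio = W_sand / W_metal
Ratio = 141 kg / 190 kg = 0.7421

Answer: 0.7421


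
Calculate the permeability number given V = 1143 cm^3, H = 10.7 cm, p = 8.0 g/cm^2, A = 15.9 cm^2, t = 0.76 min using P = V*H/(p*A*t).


Formula: Permeability Number P = (V * H) / (p * A * t)
Numerator: V * H = 1143 * 10.7 = 12230.1
Denominator: p * A * t = 8.0 * 15.9 * 0.76 = 96.672
P = 12230.1 / 96.672 = 126.5113

Answer: 126.5113


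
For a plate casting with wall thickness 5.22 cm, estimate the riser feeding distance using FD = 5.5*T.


Formula: FD = 5.5 * T  (riser feeding-distance rule)
FD = 5.5 * 5.22 cm = 28.7100 cm

28.7100 cm


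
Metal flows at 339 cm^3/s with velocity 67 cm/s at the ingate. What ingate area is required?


Formula: A_ingate = Q / v  (continuity equation)
A = 339 cm^3/s / 67 cm/s = 5.0597 cm^2

Answer: 5.0597 cm^2


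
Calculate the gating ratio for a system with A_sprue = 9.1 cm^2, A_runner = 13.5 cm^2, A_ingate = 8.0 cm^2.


Sprue:Runner:Ingate = 1 : 13.5/9.1 : 8.0/9.1 = 1:1.48:0.88

Final answer: 1:1.48:0.88


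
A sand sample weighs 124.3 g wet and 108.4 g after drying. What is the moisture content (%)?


Formula: MC = (W_wet - W_dry) / W_wet * 100
Water mass = 124.3 - 108.4 = 15.9 g
MC = 15.9 / 124.3 * 100 = 12.7916%

Final answer: 12.7916%


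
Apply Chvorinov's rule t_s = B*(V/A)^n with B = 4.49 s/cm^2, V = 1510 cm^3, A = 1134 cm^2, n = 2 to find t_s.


Formula: t_s = B * (V/A)^n  (Chvorinov's rule, n=2)
Modulus M = V/A = 1510/1134 = 1.331570 cm
M^2 = 1.331570^2 = 1.773079 cm^2
t_s = 4.49 * 1.773079 = 7.9611 s

Answer: 7.9611 s


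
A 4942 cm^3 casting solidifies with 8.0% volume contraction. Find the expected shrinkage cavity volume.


Formula: V_shrink = V_casting * shrinkage_pct / 100
V_shrink = 4942 cm^3 * 8.0 / 100 = 395.3600 cm^3

Answer: 395.3600 cm^3
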